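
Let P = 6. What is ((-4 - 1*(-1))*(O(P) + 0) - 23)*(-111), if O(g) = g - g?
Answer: 2553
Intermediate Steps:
O(g) = 0
((-4 - 1*(-1))*(O(P) + 0) - 23)*(-111) = ((-4 - 1*(-1))*(0 + 0) - 23)*(-111) = ((-4 + 1)*0 - 23)*(-111) = (-3*0 - 23)*(-111) = (0 - 23)*(-111) = -23*(-111) = 2553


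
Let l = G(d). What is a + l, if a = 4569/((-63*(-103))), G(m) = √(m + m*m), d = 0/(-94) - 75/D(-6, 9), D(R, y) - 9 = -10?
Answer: 1523/2163 + 10*√57 ≈ 76.203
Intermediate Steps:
D(R, y) = -1 (D(R, y) = 9 - 10 = -1)
d = 75 (d = 0/(-94) - 75/(-1) = 0*(-1/94) - 75*(-1) = 0 + 75 = 75)
G(m) = √(m + m²)
l = 10*√57 (l = √(75*(1 + 75)) = √(75*76) = √5700 = 10*√57 ≈ 75.498)
a = 1523/2163 (a = 4569/6489 = 4569*(1/6489) = 1523/2163 ≈ 0.70411)
a + l = 1523/2163 + 10*√57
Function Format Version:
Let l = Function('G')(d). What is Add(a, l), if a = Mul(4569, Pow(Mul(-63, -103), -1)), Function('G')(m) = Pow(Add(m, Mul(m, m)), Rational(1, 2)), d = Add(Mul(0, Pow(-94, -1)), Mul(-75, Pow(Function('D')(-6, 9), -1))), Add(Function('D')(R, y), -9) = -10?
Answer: Add(Rational(1523, 2163), Mul(10, Pow(57, Rational(1, 2)))) ≈ 76.203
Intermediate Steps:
Function('D')(R, y) = -1 (Function('D')(R, y) = Add(9, -10) = -1)
d = 75 (d = Add(Mul(0, Pow(-94, -1)), Mul(-75, Pow(-1, -1))) = Add(Mul(0, Rational(-1, 94)), Mul(-75, -1)) = Add(0, 75) = 75)
Function('G')(m) = Pow(Add(m, Pow(m, 2)), Rational(1, 2))
l = Mul(10, Pow(57, Rational(1, 2))) (l = Pow(Mul(75, Add(1, 75)), Rational(1, 2)) = Pow(Mul(75, 76), Rational(1, 2)) = Pow(5700, Rational(1, 2)) = Mul(10, Pow(57, Rational(1, 2))) ≈ 75.498)
a = Rational(1523, 2163) (a = Mul(4569, Pow(6489, -1)) = Mul(4569, Rational(1, 6489)) = Rational(1523, 2163) ≈ 0.70411)
Add(a, l) = Add(Rational(1523, 2163), Mul(10, Pow(57, Rational(1, 2))))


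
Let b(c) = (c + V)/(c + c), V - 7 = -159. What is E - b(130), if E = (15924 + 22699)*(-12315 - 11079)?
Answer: -117461040049/130 ≈ -9.0355e+8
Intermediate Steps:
V = -152 (V = 7 - 159 = -152)
b(c) = (-152 + c)/(2*c) (b(c) = (c - 152)/(c + c) = (-152 + c)/((2*c)) = (-152 + c)*(1/(2*c)) = (-152 + c)/(2*c))
E = -903546462 (E = 38623*(-23394) = -903546462)
E - b(130) = -903546462 - (-152 + 130)/(2*130) = -903546462 - (-22)/(2*130) = -903546462 - 1*(-11/130) = -903546462 + 11/130 = -117461040049/130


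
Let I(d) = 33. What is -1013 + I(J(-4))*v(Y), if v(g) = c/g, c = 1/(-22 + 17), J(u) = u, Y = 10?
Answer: -50683/50 ≈ -1013.7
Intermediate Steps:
c = -⅕ (c = 1/(-5) = -⅕ ≈ -0.20000)
v(g) = -1/(5*g)
-1013 + I(J(-4))*v(Y) = -1013 + 33*(-⅕/10) = -1013 + 33*(-⅕*⅒) = -1013 + 33*(-1/50) = -1013 - 33/50 = -50683/50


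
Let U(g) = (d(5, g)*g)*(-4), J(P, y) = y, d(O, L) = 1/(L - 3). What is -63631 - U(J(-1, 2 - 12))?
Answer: -827163/13 ≈ -63628.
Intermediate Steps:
d(O, L) = 1/(-3 + L)
U(g) = -4*g/(-3 + g) (U(g) = (g/(-3 + g))*(-4) = -4*g/(-3 + g))
-63631 - U(J(-1, 2 - 12)) = -63631 - (-4)*(2 - 12)/(-3 + (2 - 12)) = -63631 - (-4)*(-10)/(-3 - 10) = -63631 - (-4)*(-10)/(-13) = -63631 - (-4)*(-10)*(-1)/13 = -63631 - 1*(-40/13) = -63631 + 40/13 = -827163/13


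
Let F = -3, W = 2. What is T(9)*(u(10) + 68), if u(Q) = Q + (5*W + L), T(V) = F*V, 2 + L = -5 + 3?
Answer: -2268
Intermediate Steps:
L = -4 (L = -2 + (-5 + 3) = -2 - 2 = -4)
T(V) = -3*V
u(Q) = 6 + Q (u(Q) = Q + (5*2 - 4) = Q + (10 - 4) = Q + 6 = 6 + Q)
T(9)*(u(10) + 68) = (-3*9)*((6 + 10) + 68) = -27*(16 + 68) = -27*84 = -2268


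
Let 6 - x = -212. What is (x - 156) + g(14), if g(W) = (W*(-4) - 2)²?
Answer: 3426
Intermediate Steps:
x = 218 (x = 6 - 1*(-212) = 6 + 212 = 218)
g(W) = (-2 - 4*W)² (g(W) = (-4*W - 2)² = (-2 - 4*W)²)
(x - 156) + g(14) = (218 - 156) + 4*(1 + 2*14)² = 62 + 4*(1 + 28)² = 62 + 4*29² = 62 + 4*841 = 62 + 3364 = 3426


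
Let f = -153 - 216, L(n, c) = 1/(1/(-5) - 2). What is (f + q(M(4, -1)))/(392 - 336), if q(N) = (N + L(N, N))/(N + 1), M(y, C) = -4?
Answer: -1516/231 ≈ -6.5628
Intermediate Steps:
L(n, c) = -5/11 (L(n, c) = 1/(-1/5 - 2) = 1/(-11/5) = -5/11)
q(N) = (-5/11 + N)/(1 + N) (q(N) = (N - 5/11)/(N + 1) = (-5/11 + N)/(1 + N))
f = -369
(f + q(M(4, -1)))/(392 - 336) = (-369 + (-5/11 - 4)/(1 - 4))/(392 - 336) = (-369 - 49/11/(-3))/56 = (-369 - 1/3*(-49/11))*(1/56) = (-369 + 49/33)*(1/56) = -12128/33*1/56 = -1516/231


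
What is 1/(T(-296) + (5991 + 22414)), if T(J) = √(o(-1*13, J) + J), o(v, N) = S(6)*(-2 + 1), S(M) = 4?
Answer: 5681/161368865 - 2*I*√3/161368865 ≈ 3.5205e-5 - 2.1467e-8*I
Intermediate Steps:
o(v, N) = -4 (o(v, N) = 4*(-2 + 1) = 4*(-1) = -4)
T(J) = √(-4 + J)
1/(T(-296) + (5991 + 22414)) = 1/(√(-4 - 296) + (5991 + 22414)) = 1/(√(-300) + 28405) = 1/(10*I*√3 + 28405) = 1/(28405 + 10*I*√3)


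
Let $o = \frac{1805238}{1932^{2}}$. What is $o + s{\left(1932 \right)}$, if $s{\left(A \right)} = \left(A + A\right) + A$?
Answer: $\frac{1202005219}{207368} \approx 5796.5$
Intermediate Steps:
$s{\left(A \right)} = 3 A$ ($s{\left(A \right)} = 2 A + A = 3 A$)
$o = \frac{100291}{207368}$ ($o = \frac{1805238}{3732624} = 1805238 \cdot \frac{1}{3732624} = \frac{100291}{207368} \approx 0.48364$)
$o + s{\left(1932 \right)} = \frac{100291}{207368} + 3 \cdot 1932 = \frac{100291}{207368} + 5796 = \frac{1202005219}{207368}$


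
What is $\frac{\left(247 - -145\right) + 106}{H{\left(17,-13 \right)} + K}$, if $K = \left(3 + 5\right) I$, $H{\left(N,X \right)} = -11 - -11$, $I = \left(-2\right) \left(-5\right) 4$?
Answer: $\frac{249}{160} \approx 1.5562$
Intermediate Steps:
$I = 40$ ($I = 10 \cdot 4 = 40$)
$H{\left(N,X \right)} = 0$ ($H{\left(N,X \right)} = -11 + 11 = 0$)
$K = 320$ ($K = \left(3 + 5\right) 40 = 8 \cdot 40 = 320$)
$\frac{\left(247 - -145\right) + 106}{H{\left(17,-13 \right)} + K} = \frac{\left(247 - -145\right) + 106}{0 + 320} = \frac{\left(247 + 145\right) + 106}{320} = \left(392 + 106\right) \frac{1}{320} = 498 \cdot \frac{1}{320} = \frac{249}{160}$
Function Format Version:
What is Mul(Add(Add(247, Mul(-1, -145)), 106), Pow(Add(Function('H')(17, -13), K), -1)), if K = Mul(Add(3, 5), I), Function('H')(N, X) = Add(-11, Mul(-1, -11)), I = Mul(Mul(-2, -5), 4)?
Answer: Rational(249, 160) ≈ 1.5562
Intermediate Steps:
I = 40 (I = Mul(10, 4) = 40)
Function('H')(N, X) = 0 (Function('H')(N, X) = Add(-11, 11) = 0)
K = 320 (K = Mul(Add(3, 5), 40) = Mul(8, 40) = 320)
Mul(Add(Add(247, Mul(-1, -145)), 106), Pow(Add(Function('H')(17, -13), K), -1)) = Mul(Add(Add(247, Mul(-1, -145)), 106), Pow(Add(0, 320), -1)) = Mul(Add(Add(247, 145), 106), Pow(320, -1)) = Mul(Add(392, 106), Rational(1, 320)) = Mul(498, Rational(1, 320)) = Rational(249, 160)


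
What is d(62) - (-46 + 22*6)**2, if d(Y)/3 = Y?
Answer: -7210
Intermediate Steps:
d(Y) = 3*Y
d(62) - (-46 + 22*6)**2 = 3*62 - (-46 + 22*6)**2 = 186 - (-46 + 132)**2 = 186 - 1*86**2 = 186 - 1*7396 = 186 - 7396 = -7210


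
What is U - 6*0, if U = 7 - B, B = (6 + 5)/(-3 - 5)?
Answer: 67/8 ≈ 8.3750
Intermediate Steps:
B = -11/8 (B = 11/(-8) = 11*(-⅛) = -11/8 ≈ -1.3750)
U = 67/8 (U = 7 - 1*(-11/8) = 7 + 11/8 = 67/8 ≈ 8.3750)
U - 6*0 = 67/8 - 6*0 = 67/8 + 0 = 67/8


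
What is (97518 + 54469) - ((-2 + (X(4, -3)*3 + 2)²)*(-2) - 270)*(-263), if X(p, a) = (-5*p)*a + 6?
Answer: -20957971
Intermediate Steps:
X(p, a) = 6 - 5*a*p (X(p, a) = -5*a*p + 6 = 6 - 5*a*p)
(97518 + 54469) - ((-2 + (X(4, -3)*3 + 2)²)*(-2) - 270)*(-263) = (97518 + 54469) - ((-2 + ((6 - 5*(-3)*4)*3 + 2)²)*(-2) - 270)*(-263) = 151987 - ((-2 + ((6 + 60)*3 + 2)²)*(-2) - 270)*(-263) = 151987 - ((-2 + (66*3 + 2)²)*(-2) - 270)*(-263) = 151987 - ((-2 + (198 + 2)²)*(-2) - 270)*(-263) = 151987 - ((-2 + 200²)*(-2) - 270)*(-263) = 151987 - ((-2 + 40000)*(-2) - 270)*(-263) = 151987 - (39998*(-2) - 270)*(-263) = 151987 - (-79996 - 270)*(-263) = 151987 - (-80266)*(-263) = 151987 - 1*21109958 = 151987 - 21109958 = -20957971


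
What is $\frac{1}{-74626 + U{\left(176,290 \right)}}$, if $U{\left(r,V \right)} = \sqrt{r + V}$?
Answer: $- \frac{37313}{2784519705} - \frac{\sqrt{466}}{5569039410} \approx -1.3404 \cdot 10^{-5}$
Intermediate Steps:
$U{\left(r,V \right)} = \sqrt{V + r}$
$\frac{1}{-74626 + U{\left(176,290 \right)}} = \frac{1}{-74626 + \sqrt{290 + 176}} = \frac{1}{-74626 + \sqrt{466}}$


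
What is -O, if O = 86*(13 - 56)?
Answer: 3698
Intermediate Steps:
O = -3698 (O = 86*(-43) = -3698)
-O = -1*(-3698) = 3698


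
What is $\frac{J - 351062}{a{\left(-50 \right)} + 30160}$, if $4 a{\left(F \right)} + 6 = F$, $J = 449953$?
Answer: $\frac{98891}{30146} \approx 3.2804$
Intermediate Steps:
$a{\left(F \right)} = - \frac{3}{2} + \frac{F}{4}$
$\frac{J - 351062}{a{\left(-50 \right)} + 30160} = \frac{449953 - 351062}{\left(- \frac{3}{2} + \frac{1}{4} \left(-50\right)\right) + 30160} = \frac{98891}{\left(- \frac{3}{2} - \frac{25}{2}\right) + 30160} = \frac{98891}{-14 + 30160} = \frac{98891}{30146}$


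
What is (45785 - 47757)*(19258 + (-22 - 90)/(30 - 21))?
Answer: -341570120/9 ≈ -3.7952e+7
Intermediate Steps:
(45785 - 47757)*(19258 + (-22 - 90)/(30 - 21)) = -1972*(19258 - 112/9) = -1972*173210/9 = -341570120/9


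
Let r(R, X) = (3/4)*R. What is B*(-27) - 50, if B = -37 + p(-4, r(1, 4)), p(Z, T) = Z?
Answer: 1057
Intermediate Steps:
r(R, X) = 3*R/4 (r(R, X) = (3*(¼))*R = 3*R/4)
B = -41 (B = -37 - 4 = -41)
B*(-27) - 50 = -41*(-27) - 50 = 1107 - 50 = 1057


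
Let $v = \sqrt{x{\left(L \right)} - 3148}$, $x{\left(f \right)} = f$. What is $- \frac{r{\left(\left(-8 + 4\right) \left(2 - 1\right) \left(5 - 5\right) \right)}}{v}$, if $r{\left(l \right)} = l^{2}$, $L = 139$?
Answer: $0$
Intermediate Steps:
$v = i \sqrt{3009}$ ($v = \sqrt{139 - 3148} = \sqrt{-3009} = i \sqrt{3009} \approx 54.854 i$)
$- \frac{r{\left(\left(-8 + 4\right) \left(2 - 1\right) \left(5 - 5\right) \right)}}{v} = - \frac{\left(\left(-8 + 4\right) \left(2 - 1\right) \left(5 - 5\right)\right)^{2}}{i \sqrt{3009}} = - \left(- 4 \cdot 1 \cdot 0\right)^{2} \left(- \frac{i \sqrt{3009}}{3009}\right) = - \left(\left(-4\right) 0\right)^{2} \left(- \frac{i \sqrt{3009}}{3009}\right) = - 0^{2} \left(- \frac{i \sqrt{3009}}{3009}\right) = - 0 \left(- \frac{i \sqrt{3009}}{3009}\right) = \left(-1\right) 0 = 0$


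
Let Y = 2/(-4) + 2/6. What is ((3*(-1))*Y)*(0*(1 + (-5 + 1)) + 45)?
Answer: 45/2 ≈ 22.500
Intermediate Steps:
Y = -1/6 (Y = 2*(-1/4) + 2*(1/6) = -1/2 + 1/3 = -1/6 ≈ -0.16667)
((3*(-1))*Y)*(0*(1 + (-5 + 1)) + 45) = ((3*(-1))*(-1/6))*(0*(1 + (-5 + 1)) + 45) = (-3*(-1/6))*(0*(1 - 4) + 45) = (0*(-3) + 45)/2 = (0 + 45)/2 = (1/2)*45 = 45/2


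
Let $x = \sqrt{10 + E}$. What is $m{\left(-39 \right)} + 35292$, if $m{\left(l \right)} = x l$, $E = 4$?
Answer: $35292 - 39 \sqrt{14} \approx 35146.0$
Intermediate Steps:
$x = \sqrt{14}$ ($x = \sqrt{10 + 4} = \sqrt{14} \approx 3.7417$)
$m{\left(l \right)} = l \sqrt{14}$ ($m{\left(l \right)} = \sqrt{14} l = l \sqrt{14}$)
$m{\left(-39 \right)} + 35292 = - 39 \sqrt{14} + 35292 = 35292 - 39 \sqrt{14}$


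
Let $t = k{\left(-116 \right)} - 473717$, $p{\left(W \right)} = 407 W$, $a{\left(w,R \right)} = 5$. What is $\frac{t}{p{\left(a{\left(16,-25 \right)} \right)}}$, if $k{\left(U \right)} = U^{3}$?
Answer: $- \frac{2034613}{2035} \approx -999.81$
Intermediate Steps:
$t = -2034613$ ($t = \left(-116\right)^{3} - 473717 = -1560896 - 473717 = -2034613$)
$\frac{t}{p{\left(a{\left(16,-25 \right)} \right)}} = - \frac{2034613}{407 \cdot 5} = - \frac{2034613}{2035}$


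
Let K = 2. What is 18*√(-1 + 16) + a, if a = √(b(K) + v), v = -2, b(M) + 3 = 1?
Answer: 2*I + 18*√15 ≈ 69.714 + 2.0*I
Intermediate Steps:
b(M) = -2 (b(M) = -3 + 1 = -2)
a = 2*I (a = √(-2 - 2) = √(-4) = 2*I ≈ 2.0*I)
18*√(-1 + 16) + a = 18*√(-1 + 16) + 2*I = 18*√15 + 2*I = 2*I + 18*√15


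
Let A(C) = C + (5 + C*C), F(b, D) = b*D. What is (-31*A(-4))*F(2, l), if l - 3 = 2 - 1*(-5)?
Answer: -10540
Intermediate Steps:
l = 10 (l = 3 + (2 - 1*(-5)) = 3 + (2 + 5) = 3 + 7 = 10)
F(b, D) = D*b
A(C) = 5 + C + C² (A(C) = C + (5 + C²) = 5 + C + C²)
(-31*A(-4))*F(2, l) = (-31*(5 - 4 + (-4)²))*(10*2) = -31*(5 - 4 + 16)*20 = -31*17*20 = -527*20 = -10540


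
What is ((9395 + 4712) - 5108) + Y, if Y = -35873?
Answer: -26874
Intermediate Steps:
((9395 + 4712) - 5108) + Y = ((9395 + 4712) - 5108) - 35873 = (14107 - 5108) - 35873 = 8999 - 35873 = -26874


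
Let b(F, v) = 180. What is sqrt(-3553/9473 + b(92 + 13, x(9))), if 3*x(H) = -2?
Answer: sqrt(16119133651)/9473 ≈ 13.402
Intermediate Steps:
x(H) = -2/3 (x(H) = (1/3)*(-2) = -2/3)
sqrt(-3553/9473 + b(92 + 13, x(9))) = sqrt(-3553/9473 + 180) = sqrt(1701587/9473) = sqrt(16119133651)/9473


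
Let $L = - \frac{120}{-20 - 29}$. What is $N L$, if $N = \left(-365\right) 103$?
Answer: $- \frac{4511400}{49} \approx -92069.0$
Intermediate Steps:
$L = \frac{120}{49}$ ($L = - \frac{120}{-49} = \left(-120\right) \left(- \frac{1}{49}\right) = \frac{120}{49} \approx 2.449$)
$N = -37595$
$N L = \left(-37595\right) \frac{120}{49} = - \frac{4511400}{49}$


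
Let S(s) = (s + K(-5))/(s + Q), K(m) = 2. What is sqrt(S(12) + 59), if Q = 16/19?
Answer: sqrt(894382)/122 ≈ 7.7518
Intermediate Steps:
Q = 16/19 (Q = 16*(1/19) = 16/19 ≈ 0.84210)
S(s) = (2 + s)/(16/19 + s) (S(s) = (s + 2)/(s + 16/19) = (2 + s)/(16/19 + s))
sqrt(S(12) + 59) = sqrt(19*(2 + 12)/(16 + 19*12) + 59) = sqrt(19*14/(16 + 228) + 59) = sqrt(19*14/244 + 59) = sqrt(19*(1/244)*14 + 59) = sqrt(133/122 + 59) = sqrt(7331/122) = sqrt(894382)/122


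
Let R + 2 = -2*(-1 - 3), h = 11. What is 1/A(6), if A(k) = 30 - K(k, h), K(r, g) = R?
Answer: 1/24 ≈ 0.041667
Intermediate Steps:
R = 6 (R = -2 - 2*(-1 - 3) = -2 - 2*(-4) = -2 + 8 = 6)
K(r, g) = 6
A(k) = 24 (A(k) = 30 - 1*6 = 30 - 6 = 24)
1/A(6) = 1/24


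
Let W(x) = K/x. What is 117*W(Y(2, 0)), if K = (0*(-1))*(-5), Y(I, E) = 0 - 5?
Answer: 0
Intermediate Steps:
Y(I, E) = -5
K = 0 (K = 0*(-5) = 0)
W(x) = 0 (W(x) = 0/x = 0)
117*W(Y(2, 0)) = 117*0 = 0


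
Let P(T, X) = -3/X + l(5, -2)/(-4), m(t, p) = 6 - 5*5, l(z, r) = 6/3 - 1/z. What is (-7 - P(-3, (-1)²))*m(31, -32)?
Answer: 1349/20 ≈ 67.450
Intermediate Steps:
l(z, r) = 2 - 1/z (l(z, r) = 6*(⅓) - 1/z = 2 - 1/z)
m(t, p) = -19 (m(t, p) = 6 - 25 = -19)
P(T, X) = -9/20 - 3/X (P(T, X) = -3/X + (2 - 1/5)/(-4) = -3/X + (2 - 1*⅕)*(-¼) = -3/X + (2 - ⅕)*(-¼) = -3/X + (9/5)*(-¼) = -3/X - 9/20 = -9/20 - 3/X)
(-7 - P(-3, (-1)²))*m(31, -32) = (-7 - (-9/20 - 3/((-1)²)))*(-19) = (-7 - (-9/20 - 3/1))*(-19) = (-7 - (-9/20 - 3*1))*(-19) = (-7 - (-9/20 - 3))*(-19) = (-7 - 1*(-69/20))*(-19) = (-7 + 69/20)*(-19) = -71/20*(-19) = 1349/20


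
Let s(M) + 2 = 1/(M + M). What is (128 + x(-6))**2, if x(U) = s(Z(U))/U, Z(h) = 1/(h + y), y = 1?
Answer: 265225/16 ≈ 16577.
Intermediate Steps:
Z(h) = 1/(1 + h) (Z(h) = 1/(h + 1) = 1/(1 + h))
s(M) = -2 + 1/(2*M) (s(M) = -2 + 1/(M + M) = -2 + 1/(2*M))
x(U) = (-3/2 + U/2)/U (x(U) = (-2 + 1/(2*(1/(1 + U))))/U = (-2 + (1 + U)/2)/U = (-2 + (1/2 + U/2))/U = (-3/2 + U/2)/U)
(128 + x(-6))**2 = (128 + (1/2)*(-3 - 6)/(-6))**2 = (128 + (1/2)*(-1/6)*(-9))**2 = (128 + 3/4)**2 = (515/4)**2 = 265225/16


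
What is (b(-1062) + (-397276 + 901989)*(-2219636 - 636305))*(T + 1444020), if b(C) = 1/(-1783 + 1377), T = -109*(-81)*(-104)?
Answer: -153855719622025402698/203 ≈ -7.5791e+17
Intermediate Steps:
T = -918216 (T = 8829*(-104) = -918216)
b(C) = -1/406 (b(C) = 1/(-406) = -1/406)
(b(-1062) + (-397276 + 901989)*(-2219636 - 636305))*(T + 1444020) = (-1/406 + (-397276 + 901989)*(-2219636 - 636305))*(-918216 + 1444020) = (-1/406 + 504713*(-2855941))*525804 = (-1/406 - 1441430549933)*525804 = -585220803272799/406*525804 = -153855719622025402698/203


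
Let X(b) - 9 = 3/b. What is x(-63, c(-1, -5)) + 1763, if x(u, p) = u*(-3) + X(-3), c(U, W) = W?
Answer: 1960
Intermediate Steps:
X(b) = 9 + 3/b
x(u, p) = 8 - 3*u (x(u, p) = u*(-3) + (9 + 3/(-3)) = -3*u + (9 + 3*(-1/3)) = -3*u + (9 - 1) = -3*u + 8 = 8 - 3*u)
x(-63, c(-1, -5)) + 1763 = (8 - 3*(-63)) + 1763 = (8 + 189) + 1763 = 197 + 1763 = 1960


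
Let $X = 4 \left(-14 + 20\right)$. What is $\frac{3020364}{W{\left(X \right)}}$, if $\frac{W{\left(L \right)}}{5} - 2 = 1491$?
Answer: $\frac{3020364}{7465} \approx 404.6$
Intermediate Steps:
$X = 24$ ($X = 4 \cdot 6 = 24$)
$W{\left(L \right)} = 7465$ ($W{\left(L \right)} = 10 + 5 \cdot 1491 = 10 + 7455 = 7465$)
$\frac{3020364}{W{\left(X \right)}} = \frac{3020364}{7465}$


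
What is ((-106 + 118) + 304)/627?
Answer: 316/627 ≈ 0.50399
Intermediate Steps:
((-106 + 118) + 304)/627 = (12 + 304)*(1/627) = 316*(1/627) = 316/627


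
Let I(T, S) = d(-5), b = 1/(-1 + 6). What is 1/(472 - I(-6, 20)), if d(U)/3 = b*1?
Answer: 5/2357 ≈ 0.0021213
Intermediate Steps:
b = 1/5 ≈ 0.20000
d(U) = 3/5 (d(U) = 3*((1/5)*1) = 3*(1/5) = 3/5)
I(T, S) = 3/5
1/(472 - I(-6, 20)) = 1/(472 - 1*3/5) = 1/(472 - 3/5) = 1/(2357/5) = 5/2357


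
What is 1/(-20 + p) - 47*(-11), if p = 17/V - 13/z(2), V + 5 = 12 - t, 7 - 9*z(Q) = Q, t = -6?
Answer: 1414447/2736 ≈ 516.98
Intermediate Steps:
z(Q) = 7/9 - Q/9
V = 13 (V = -5 + (12 - 1*(-6)) = -5 + (12 + 6) = -5 + 18 = 13)
p = -1436/65 (p = 17/13 - 13/(7/9 - 1/9*2) = 17*(1/13) - 13/(7/9 - 2/9) = 17/13 - 13/5/9 = 17/13 - 13*9/5 = 17/13 - 117/5 = -1436/65 ≈ -22.092)
1/(-20 + p) - 47*(-11) = 1/(-20 - 1436/65) - 47*(-11) = 1/(-2736/65) + 517 = -65/2736 + 517 = 1414447/2736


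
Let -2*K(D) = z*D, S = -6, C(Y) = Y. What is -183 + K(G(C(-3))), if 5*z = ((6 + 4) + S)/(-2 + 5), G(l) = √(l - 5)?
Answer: -183 - 4*I*√2/15 ≈ -183.0 - 0.37712*I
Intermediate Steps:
G(l) = √(-5 + l)
z = 4/15 (z = (((6 + 4) - 6)/(-2 + 5))/5 = ((10 - 6)/3)/5 = (4*(⅓))/5 = (⅕)*(4/3) = 4/15 ≈ 0.26667)
K(D) = -2*D/15
-183 + K(G(C(-3))) = -183 - 2*√(-5 - 3)/15 = -183 - 4*I*√2/15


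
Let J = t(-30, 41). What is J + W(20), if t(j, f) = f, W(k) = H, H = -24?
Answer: 17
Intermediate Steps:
W(k) = -24
J = 41
J + W(20) = 41 - 24 = 17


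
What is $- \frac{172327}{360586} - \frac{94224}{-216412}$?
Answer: $- \frac{829443865}{19508784358} \approx -0.042516$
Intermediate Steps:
$- \frac{172327}{360586} - \frac{94224}{-216412} = \left(-172327\right) \frac{1}{360586} - - \frac{23556}{54103} = - \frac{172327}{360586} + \frac{23556}{54103} = - \frac{829443865}{19508784358}$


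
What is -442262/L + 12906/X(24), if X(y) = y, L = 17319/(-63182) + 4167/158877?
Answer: 1973705658879799/1105916164 ≈ 1.7847e+6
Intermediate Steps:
L = -276479041/1115351846 (L = 17319*(-1/63182) + 4167*(1/158877) = -17319/63182 + 463/17653 = -276479041/1115351846 ≈ -0.24788)
-442262/L + 12906/X(24) = -442262/(-276479041/1115351846) + 12906/24 = -442262*(-1115351846/276479041) + 12906*(1/24) = 493277738115652/276479041 + 2151/4 = 1973705658879799/1105916164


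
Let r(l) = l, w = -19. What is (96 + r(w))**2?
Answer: 5929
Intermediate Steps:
(96 + r(w))**2 = (96 - 19)**2 = 77**2 = 5929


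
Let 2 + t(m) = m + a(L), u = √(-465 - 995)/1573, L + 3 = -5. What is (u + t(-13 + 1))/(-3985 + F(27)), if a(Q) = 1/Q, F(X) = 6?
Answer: 113/31832 - 2*I*√365/6258967 ≈ 0.0035499 - 6.1048e-6*I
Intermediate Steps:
L = -8 (L = -3 - 5 = -8)
a(Q) = 1/Q
u = 2*I*√365/1573 (u = √(-1460)*(1/1573) = (2*I*√365)*(1/1573) = 2*I*√365/1573 ≈ 0.024291*I)
t(m) = -17/8 + m (t(m) = -2 + (m + 1/(-8)) = -2 + (m - ⅛) = -2 + (-⅛ + m) = -17/8 + m)
(u + t(-13 + 1))/(-3985 + F(27)) = (2*I*√365/1573 + (-17/8 + (-13 + 1)))/(-3985 + 6) = (2*I*√365/1573 + (-17/8 - 12))/(-3979) = (2*I*√365/1573 - 113/8)*(-1/3979) = (-113/8 + 2*I*√365/1573)*(-1/3979) = 113/31832 - 2*I*√365/6258967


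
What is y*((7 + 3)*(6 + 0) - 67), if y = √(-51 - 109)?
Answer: -28*I*√10 ≈ -88.544*I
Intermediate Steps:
y = 4*I*√10 (y = √(-160) = 4*I*√10 ≈ 12.649*I)
y*((7 + 3)*(6 + 0) - 67) = (4*I*√10)*((7 + 3)*(6 + 0) - 67) = (4*I*√10)*(10*6 - 67) = (4*I*√10)*(60 - 67) = (4*I*√10)*(-7) = -28*I*√10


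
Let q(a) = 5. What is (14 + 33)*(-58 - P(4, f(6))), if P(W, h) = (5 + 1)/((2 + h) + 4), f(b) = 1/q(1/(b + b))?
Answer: -85916/31 ≈ -2771.5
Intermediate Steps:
f(b) = ⅕ (f(b) = 1/5 = ⅕)
P(W, h) = 6/(6 + h)
(14 + 33)*(-58 - P(4, f(6))) = (14 + 33)*(-58 - 6/(6 + ⅕)) = 47*(-58 - 6/31/5) = 47*(-58 - 6*5/31) = 47*(-58 - 1*30/31) = 47*(-58 - 30/31) = 47*(-1828/31) = -85916/31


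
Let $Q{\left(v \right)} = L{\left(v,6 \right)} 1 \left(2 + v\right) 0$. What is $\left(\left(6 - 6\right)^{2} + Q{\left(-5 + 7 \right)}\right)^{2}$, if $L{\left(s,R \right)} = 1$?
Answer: $0$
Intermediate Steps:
$Q{\left(v \right)} = 0$ ($Q{\left(v \right)} = 1 \cdot 1 \left(2 + v\right) 0 = 1 \cdot 0 = 0$)
$\left(\left(6 - 6\right)^{2} + Q{\left(-5 + 7 \right)}\right)^{2} = \left(\left(6 - 6\right)^{2} + 0\right)^{2} = \left(0^{2} + 0\right)^{2} = \left(0 + 0\right)^{2} = 0^{2} = 0$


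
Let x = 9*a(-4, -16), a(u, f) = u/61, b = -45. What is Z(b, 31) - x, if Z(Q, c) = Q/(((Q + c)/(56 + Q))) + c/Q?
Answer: 1354981/38430 ≈ 35.258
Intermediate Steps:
a(u, f) = u/61 (a(u, f) = u*(1/61) = u/61)
x = -36/61 (x = 9*((1/61)*(-4)) = 9*(-4/61) = -36/61 ≈ -0.59016)
Z(Q, c) = c/Q + Q*(56 + Q)/(Q + c) (Z(Q, c) = Q/(((Q + c)/(56 + Q))) + c/Q = Q*((56 + Q)/(Q + c)) + c/Q = Q*(56 + Q)/(Q + c) + c/Q = c/Q + Q*(56 + Q)/(Q + c))
Z(b, 31) - x = ((-45)**3 + 31**2 + 56*(-45)**2 - 45*31)/((-45)*(-45 + 31)) - 1*(-36/61) = -1/45*(-91125 + 961 + 56*2025 - 1395)/(-14) + 36/61 = -1/45*(-1/14)*(-91125 + 961 + 113400 - 1395) + 36/61 = -1/45*(-1/14)*21841 + 36/61 = 21841/630 + 36/61 = 1354981/38430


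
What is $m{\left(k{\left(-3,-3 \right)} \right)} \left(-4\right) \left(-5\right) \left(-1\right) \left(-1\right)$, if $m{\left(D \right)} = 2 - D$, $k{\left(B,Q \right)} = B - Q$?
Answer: $40$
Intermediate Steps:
$m{\left(k{\left(-3,-3 \right)} \right)} \left(-4\right) \left(-5\right) \left(-1\right) \left(-1\right) = \left(2 - \left(-3 - -3\right)\right) \left(-4\right) \left(-5\right) \left(-1\right) \left(-1\right) = \left(2 - \left(-3 + 3\right)\right) \left(-4\right) 5 \left(-1\right) = \left(2 - 0\right) \left(-4\right) \left(-5\right) = \left(2 + 0\right) \left(-4\right) \left(-5\right) = 2 \left(-4\right) \left(-5\right) = \left(-8\right) \left(-5\right) = 40$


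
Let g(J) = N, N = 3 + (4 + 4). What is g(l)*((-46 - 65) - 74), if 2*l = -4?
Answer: -2035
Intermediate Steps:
l = -2 (l = (½)*(-4) = -2)
N = 11 (N = 3 + 8 = 11)
g(J) = 11
g(l)*((-46 - 65) - 74) = 11*((-46 - 65) - 74) = 11*(-111 - 74) = 11*(-185) = -2035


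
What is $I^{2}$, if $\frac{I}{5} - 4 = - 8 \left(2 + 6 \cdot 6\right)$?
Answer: $2250000$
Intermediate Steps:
$I = -1500$ ($I = 20 + 5 \left(- 8 \left(2 + 6 \cdot 6\right)\right) = 20 + 5 \left(- 8 \left(2 + 36\right)\right) = 20 + 5 \left(\left(-8\right) 38\right) = 20 + 5 \left(-304\right) = 20 - 1520 = -1500$)
$I^{2} = \left(-1500\right)^{2} = 2250000$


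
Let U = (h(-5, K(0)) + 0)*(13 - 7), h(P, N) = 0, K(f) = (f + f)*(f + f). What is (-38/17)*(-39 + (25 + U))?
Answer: 532/17 ≈ 31.294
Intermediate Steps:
K(f) = 4*f² (K(f) = (2*f)*(2*f) = 4*f²)
U = 0 (U = (0 + 0)*(13 - 7) = 0*6 = 0)
(-38/17)*(-39 + (25 + U)) = (-38/17)*(-39 + (25 + 0)) = (-38*1/17)*(-39 + 25) = -38/17*(-14) = 532/17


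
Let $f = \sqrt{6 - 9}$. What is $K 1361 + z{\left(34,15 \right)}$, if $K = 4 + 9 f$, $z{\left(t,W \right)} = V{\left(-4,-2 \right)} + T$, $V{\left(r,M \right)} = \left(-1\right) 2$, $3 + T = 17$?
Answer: $5456 + 12249 i \sqrt{3} \approx 5456.0 + 21216.0 i$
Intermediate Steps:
$T = 14$ ($T = -3 + 17 = 14$)
$V{\left(r,M \right)} = -2$
$f = i \sqrt{3}$ ($f = \sqrt{-3} = i \sqrt{3} \approx 1.732 i$)
$z{\left(t,W \right)} = 12$ ($z{\left(t,W \right)} = -2 + 14 = 12$)
$K = 4 + 9 i \sqrt{3} \approx 4.0 + 15.588 i$
$K 1361 + z{\left(34,15 \right)} = \left(4 + 9 i \sqrt{3}\right) 1361 + 12 = \left(5444 + 12249 i \sqrt{3}\right) + 12 = 5456 + 12249 i \sqrt{3}$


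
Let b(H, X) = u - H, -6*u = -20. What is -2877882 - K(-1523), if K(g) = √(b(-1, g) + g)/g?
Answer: -2877882 + 2*I*√3417/4569 ≈ -2.8779e+6 + 0.025588*I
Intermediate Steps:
u = 10/3 (u = -⅙*(-20) = 10/3 ≈ 3.3333)
b(H, X) = 10/3 - H
K(g) = √(13/3 + g)/g (K(g) = √((10/3 - 1*(-1)) + g)/g = √((10/3 + 1) + g)/g = √(13/3 + g)/g)
-2877882 - K(-1523) = -2877882 - √(39 + 9*(-1523))/(3*(-1523)) = -2877882 - (-1)*√(39 - 13707)/(3*1523) = -2877882 - (-1)*√(-13668)/(3*1523) = -2877882 - (-1)*2*I*√3417/(3*1523) = -2877882 - (-2)*I*√3417/4569 = -2877882 + 2*I*√3417/4569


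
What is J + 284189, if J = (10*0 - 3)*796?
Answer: 281801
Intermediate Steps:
J = -2388 (J = (0 - 3)*796 = -3*796 = -2388)
J + 284189 = -2388 + 284189 = 281801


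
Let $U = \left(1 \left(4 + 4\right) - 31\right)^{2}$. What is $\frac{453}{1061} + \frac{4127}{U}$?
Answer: $\frac{4618384}{561269} \approx 8.2285$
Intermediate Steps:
$U = 529$ ($U = \left(1 \cdot 8 - 31\right)^{2} = \left(8 - 31\right)^{2} = \left(-23\right)^{2} = 529$)
$\frac{453}{1061} + \frac{4127}{U} = \frac{453}{1061} + \frac{4127}{529} = \frac{4618384}{561269}$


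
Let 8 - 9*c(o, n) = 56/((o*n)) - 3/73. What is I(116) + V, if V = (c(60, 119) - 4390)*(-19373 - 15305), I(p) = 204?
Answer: 25499777088398/167535 ≈ 1.5221e+8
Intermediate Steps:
c(o, n) = 587/657 - 56/(9*n*o) (c(o, n) = 8/9 - (56/((o*n)) - 3/73)/9 = 8/9 - (56/((n*o)) - 3*1/73)/9 = 8/9 - (56*(1/(n*o)) - 3/73)/9 = 8/9 - (56/(n*o) - 3/73)/9 = 8/9 - (-3/73 + 56/(n*o))/9 = 8/9 + (1/219 - 56/(9*n*o)) = 587/657 - 56/(9*n*o))
V = 25499742911258/167535 (V = ((587/657 - 56/9/(119*60)) - 4390)*(-19373 - 15305) = ((587/657 - 56/9*1/119*1/60) - 4390)*(-34678) = ((587/657 - 2/2295) - 4390)*(-34678) = (149539/167535 - 4390)*(-34678) = -735329111/167535*(-34678) = 25499742911258/167535 ≈ 1.5221e+8)
I(116) + V = 204 + 25499742911258/167535 = 25499777088398/167535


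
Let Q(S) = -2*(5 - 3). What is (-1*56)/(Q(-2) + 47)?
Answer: -56/43 ≈ -1.3023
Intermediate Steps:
Q(S) = -4 (Q(S) = -2*2 = -4)
(-1*56)/(Q(-2) + 47) = (-1*56)/(-4 + 47) = -56/43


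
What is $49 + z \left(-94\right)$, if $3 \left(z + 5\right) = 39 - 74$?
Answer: $\frac{4847}{3} \approx 1615.7$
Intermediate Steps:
$z = - \frac{50}{3}$ ($z = -5 + \frac{39 - 74}{3} = -5 + \frac{1}{3} \left(-35\right) = -5 - \frac{35}{3} = - \frac{50}{3} \approx -16.667$)
$49 + z \left(-94\right) = 49 - - \frac{4700}{3} = 49 + \frac{4700}{3} = \frac{4847}{3}$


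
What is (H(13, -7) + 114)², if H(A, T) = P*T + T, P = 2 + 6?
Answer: 2601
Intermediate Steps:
P = 8
H(A, T) = 9*T (H(A, T) = 8*T + T = 9*T)
(H(13, -7) + 114)² = (9*(-7) + 114)² = (-63 + 114)² = 51² = 2601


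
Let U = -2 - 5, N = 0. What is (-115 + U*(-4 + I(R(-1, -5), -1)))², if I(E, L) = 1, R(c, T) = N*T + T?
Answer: 8836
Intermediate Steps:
R(c, T) = T (R(c, T) = 0*T + T = 0 + T = T)
U = -7
(-115 + U*(-4 + I(R(-1, -5), -1)))² = (-115 - 7*(-4 + 1))² = (-115 - 7*(-3))² = (-115 + 21)² = (-94)² = 8836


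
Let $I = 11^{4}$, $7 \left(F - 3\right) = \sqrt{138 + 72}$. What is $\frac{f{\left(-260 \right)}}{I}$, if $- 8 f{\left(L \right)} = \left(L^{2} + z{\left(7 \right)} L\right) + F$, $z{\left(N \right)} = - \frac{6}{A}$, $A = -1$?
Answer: $- \frac{66043}{117128} - \frac{\sqrt{210}}{819896} \approx -0.56387$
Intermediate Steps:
$z{\left(N \right)} = 6$ ($z{\left(N \right)} = - \frac{6}{-1} = \left(-6\right) \left(-1\right) = 6$)
$F = 3 + \frac{\sqrt{210}}{7}$ ($F = 3 + \frac{\sqrt{138 + 72}}{7} = 3 + \frac{\sqrt{210}}{7} \approx 5.0702$)
$f{\left(L \right)} = - \frac{3}{8} - \frac{3 L}{4} - \frac{L^{2}}{8} - \frac{\sqrt{210}}{56}$ ($f{\left(L \right)} = - \frac{\left(L^{2} + 6 L\right) + \left(3 + \frac{\sqrt{210}}{7}\right)}{8} = - \frac{3 + L^{2} + 6 L + \frac{\sqrt{210}}{7}}{8} = - \frac{3}{8} - \frac{3 L}{4} - \frac{L^{2}}{8} - \frac{\sqrt{210}}{56}$)
$I = 14641$
$\frac{f{\left(-260 \right)}}{I} = \frac{- \frac{3}{8} - -195 - \frac{\left(-260\right)^{2}}{8} - \frac{\sqrt{210}}{56}}{14641} = \left(- \frac{3}{8} + 195 - 8450 - \frac{\sqrt{210}}{56}\right) \frac{1}{14641} = \left(- \frac{66043}{8} - \frac{\sqrt{210}}{56}\right) \frac{1}{14641} = - \frac{66043}{117128} - \frac{\sqrt{210}}{819896}$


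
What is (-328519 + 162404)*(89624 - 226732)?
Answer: 22775695420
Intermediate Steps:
(-328519 + 162404)*(89624 - 226732) = -166115*(-137108) = 22775695420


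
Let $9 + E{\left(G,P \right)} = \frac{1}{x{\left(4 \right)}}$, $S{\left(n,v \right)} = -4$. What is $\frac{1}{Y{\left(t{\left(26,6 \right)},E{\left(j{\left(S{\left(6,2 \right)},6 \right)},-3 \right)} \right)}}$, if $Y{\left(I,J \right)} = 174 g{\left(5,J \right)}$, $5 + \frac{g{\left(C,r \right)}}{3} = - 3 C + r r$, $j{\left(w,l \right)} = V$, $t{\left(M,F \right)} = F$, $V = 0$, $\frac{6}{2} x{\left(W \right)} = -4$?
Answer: $\frac{8}{313461} \approx 2.5522 \cdot 10^{-5}$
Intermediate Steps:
$x{\left(W \right)} = - \frac{4}{3}$ ($x{\left(W \right)} = \frac{1}{3} \left(-4\right) = - \frac{4}{3}$)
$j{\left(w,l \right)} = 0$
$E{\left(G,P \right)} = - \frac{39}{4}$ ($E{\left(G,P \right)} = -9 + \frac{1}{- \frac{4}{3}} = -9 - \frac{3}{4} = - \frac{39}{4}$)
$g{\left(C,r \right)} = -15 - 9 C + 3 r^{2}$ ($g{\left(C,r \right)} = -15 + 3 \left(- 3 C + r r\right) = -15 + 3 \left(- 3 C + r^{2}\right) = -15 + 3 \left(r^{2} - 3 C\right) = -15 - \left(- 3 r^{2} + 9 C\right) = -15 - 9 C + 3 r^{2}$)
$Y{\left(I,J \right)} = -10440 + 522 J^{2}$ ($Y{\left(I,J \right)} = 174 \left(-15 - 45 + 3 J^{2}\right) = 174 \left(-60 + 3 J^{2}\right) = -10440 + 522 J^{2}$)
$\frac{1}{Y{\left(t{\left(26,6 \right)},E{\left(j{\left(S{\left(6,2 \right)},6 \right)},-3 \right)} \right)}} = \frac{1}{-10440 + 522 \left(- \frac{39}{4}\right)^{2}} = \frac{1}{-10440 + 522 \cdot \frac{1521}{16}} = \frac{1}{-10440 + \frac{396981}{8}} = \frac{1}{\frac{313461}{8}} = \frac{8}{313461}$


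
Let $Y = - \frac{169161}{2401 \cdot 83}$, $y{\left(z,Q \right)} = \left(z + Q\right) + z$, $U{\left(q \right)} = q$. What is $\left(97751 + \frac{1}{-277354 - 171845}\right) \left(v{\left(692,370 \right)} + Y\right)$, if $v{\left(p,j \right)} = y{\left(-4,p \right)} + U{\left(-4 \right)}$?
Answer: $\frac{5942876206719417992}{89517724317} \approx 6.6388 \cdot 10^{7}$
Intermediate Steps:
$y{\left(z,Q \right)} = Q + 2 z$ ($y{\left(z,Q \right)} = \left(Q + z\right) + z = Q + 2 z$)
$v{\left(p,j \right)} = -12 + p$ ($v{\left(p,j \right)} = \left(p + 2 \left(-4\right)\right) - 4 = \left(p - 8\right) - 4 = \left(-8 + p\right) - 4 = -12 + p$)
$Y = - \frac{169161}{199283} \approx -0.84885$
$\left(97751 + \frac{1}{-277354 - 171845}\right) \left(v{\left(692,370 \right)} + Y\right) = \left(97751 + \frac{1}{-277354 - 171845}\right) \left(\left(-12 + 692\right) - \frac{169161}{199283}\right) = \left(97751 + \frac{1}{-449199}\right) \left(680 - \frac{169161}{199283}\right) = \left(97751 - \frac{1}{449199}\right) \frac{135343279}{199283} = \frac{43909651448}{449199} \cdot \frac{135343279}{199283} = \frac{5942876206719417992}{89517724317}$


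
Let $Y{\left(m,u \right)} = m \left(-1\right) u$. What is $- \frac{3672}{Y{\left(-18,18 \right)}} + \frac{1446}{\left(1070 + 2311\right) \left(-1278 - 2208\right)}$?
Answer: $- \frac{22262999}{1964361} \approx -11.333$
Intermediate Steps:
$Y{\left(m,u \right)} = - m u$
$- \frac{3672}{Y{\left(-18,18 \right)}} + \frac{1446}{\left(1070 + 2311\right) \left(-1278 - 2208\right)} = - \frac{3672}{\left(-1\right) \left(-18\right) 18} + \frac{1446}{\left(1070 + 2311\right) \left(-1278 - 2208\right)} = - \frac{3672}{324} + \frac{1446}{3381 \left(-3486\right)} = \left(-3672\right) \frac{1}{324} + \frac{1446}{-11786166} = - \frac{34}{3} + 1446 \left(- \frac{1}{11786166}\right) = - \frac{34}{3} - \frac{241}{1964361} = - \frac{22262999}{1964361}$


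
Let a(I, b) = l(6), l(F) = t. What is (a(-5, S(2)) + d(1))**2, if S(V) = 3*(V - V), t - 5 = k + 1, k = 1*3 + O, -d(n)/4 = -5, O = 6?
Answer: 1225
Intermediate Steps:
d(n) = 20 (d(n) = -4*(-5) = 20)
k = 9 (k = 1*3 + 6 = 3 + 6 = 9)
t = 15 (t = 5 + (9 + 1) = 5 + 10 = 15)
S(V) = 0 (S(V) = 3*0 = 0)
l(F) = 15
a(I, b) = 15
(a(-5, S(2)) + d(1))**2 = (15 + 20)**2 = 35**2 = 1225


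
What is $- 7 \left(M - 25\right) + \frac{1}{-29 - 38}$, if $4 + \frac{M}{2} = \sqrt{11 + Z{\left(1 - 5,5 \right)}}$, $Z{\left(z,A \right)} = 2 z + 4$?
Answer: $\frac{15476}{67} - 14 \sqrt{7} \approx 193.94$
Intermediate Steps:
$Z{\left(z,A \right)} = 4 + 2 z$
$M = -8 + 2 \sqrt{7}$ ($M = -8 + 2 \sqrt{11 + \left(4 + 2 \left(1 - 5\right)\right)} = -8 + 2 \sqrt{11 + \left(4 + 2 \left(-4\right)\right)} = -8 + 2 \sqrt{11 + \left(4 - 8\right)} = -8 + 2 \sqrt{11 - 4} = -8 + 2 \sqrt{7} \approx -2.7085$)
$- 7 \left(M - 25\right) + \frac{1}{-29 - 38} = - 7 \left(\left(-8 + 2 \sqrt{7}\right) - 25\right) + \frac{1}{-29 - 38} = - 7 \left(-33 + 2 \sqrt{7}\right) + \frac{1}{-67} = \left(231 - 14 \sqrt{7}\right) - \frac{1}{67} = \frac{15476}{67} - 14 \sqrt{7}$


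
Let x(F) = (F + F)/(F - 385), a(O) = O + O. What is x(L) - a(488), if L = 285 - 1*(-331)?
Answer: -2912/3 ≈ -970.67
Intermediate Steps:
L = 616 (L = 285 + 331 = 616)
a(O) = 2*O
x(F) = 2*F/(-385 + F) (x(F) = (2*F)/(-385 + F) = 2*F/(-385 + F))
x(L) - a(488) = 2*616/(-385 + 616) - 2*488 = 2*616/231 - 1*976 = 2*616*(1/231) - 976 = 16/3 - 976 = -2912/3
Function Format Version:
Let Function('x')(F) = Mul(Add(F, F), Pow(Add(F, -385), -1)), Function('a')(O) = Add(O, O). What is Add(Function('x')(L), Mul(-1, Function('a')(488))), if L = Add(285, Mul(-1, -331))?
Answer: Rational(-2912, 3) ≈ -970.67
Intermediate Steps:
L = 616 (L = Add(285, 331) = 616)
Function('a')(O) = Mul(2, O)
Function('x')(F) = Mul(2, F, Pow(Add(-385, F), -1)) (Function('x')(F) = Mul(Mul(2, F), Pow(Add(-385, F), -1)) = Mul(2, F, Pow(Add(-385, F), -1)))
Add(Function('x')(L), Mul(-1, Function('a')(488))) = Add(Mul(2, 616, Pow(Add(-385, 616), -1)), Mul(-1, Mul(2, 488))) = Add(Mul(2, 616, Pow(231, -1)), Mul(-1, 976)) = Add(Mul(2, 616, Rational(1, 231)), -976) = Add(Rational(16, 3), -976) = Rational(-2912, 3)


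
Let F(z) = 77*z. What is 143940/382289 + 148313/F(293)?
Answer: 5449623527/784074739 ≈ 6.9504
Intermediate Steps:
143940/382289 + 148313/F(293) = 143940/382289 + 148313/((77*293)) = 143940*(1/382289) + 148313/22561 = 143940/382289 + 148313*(1/22561) = 143940/382289 + 13483/2051 = 5449623527/784074739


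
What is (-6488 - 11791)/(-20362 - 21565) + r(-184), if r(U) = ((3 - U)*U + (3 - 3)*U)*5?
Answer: -7213102801/41927 ≈ -1.7204e+5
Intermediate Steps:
r(U) = 5*U*(3 - U) (r(U) = (U*(3 - U) + 0*U)*5 = (U*(3 - U) + 0)*5 = (U*(3 - U))*5 = 5*U*(3 - U))
(-6488 - 11791)/(-20362 - 21565) + r(-184) = (-6488 - 11791)/(-20362 - 21565) + 5*(-184)*(3 - 1*(-184)) = -18279/(-41927) + 5*(-184)*(3 + 184) = -18279*(-1/41927) + 5*(-184)*187 = 18279/41927 - 172040 = -7213102801/41927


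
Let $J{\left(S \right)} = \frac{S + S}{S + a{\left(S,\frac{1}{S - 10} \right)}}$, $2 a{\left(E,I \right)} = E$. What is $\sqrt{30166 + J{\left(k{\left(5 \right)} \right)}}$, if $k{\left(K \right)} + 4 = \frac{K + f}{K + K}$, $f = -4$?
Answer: $\frac{\sqrt{271506}}{3} \approx 173.69$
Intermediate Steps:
$a{\left(E,I \right)} = \frac{E}{2}$
$k{\left(K \right)} = -4 + \frac{-4 + K}{2 K}$ ($k{\left(K \right)} = -4 + \frac{K - 4}{K + K} = -4 + \frac{-4 + K}{2 K}$)
$J{\left(S \right)} = \frac{4}{3}$ ($J{\left(S \right)} = \frac{S + S}{S + \frac{S}{2}} = \frac{2 S}{\frac{3}{2} S} = 2 S \frac{2}{3 S} = \frac{4}{3}$)
$\sqrt{30166 + J{\left(k{\left(5 \right)} \right)}} = \sqrt{30166 + \frac{4}{3}} = \sqrt{\frac{90502}{3}} = \frac{\sqrt{271506}}{3}$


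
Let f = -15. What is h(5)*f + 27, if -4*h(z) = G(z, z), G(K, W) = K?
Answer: 183/4 ≈ 45.750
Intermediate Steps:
h(z) = -z/4
h(5)*f + 27 = -¼*5*(-15) + 27 = -5/4*(-15) + 27 = 75/4 + 27 = 183/4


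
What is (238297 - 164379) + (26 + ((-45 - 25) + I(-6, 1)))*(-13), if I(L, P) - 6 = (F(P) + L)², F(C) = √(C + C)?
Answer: 73918 + 156*√2 ≈ 74139.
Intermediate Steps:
F(C) = √2*√C (F(C) = √(2*C) = √2*√C)
I(L, P) = 6 + (L + √2*√P)² (I(L, P) = 6 + (√2*√P + L)² = 6 + (L + √2*√P)²)
(238297 - 164379) + (26 + ((-45 - 25) + I(-6, 1)))*(-13) = (238297 - 164379) + (26 + ((-45 - 25) + (6 + (-6 + √2*√1)²)))*(-13) = 73918 + (26 + (-70 + (6 + (-6 + √2*1)²)))*(-13) = 73918 + (26 + (-70 + (6 + (-6 + √2)²)))*(-13) = 73918 + (26 + (-64 + (-6 + √2)²))*(-13) = 73918 + (-38 + (-6 + √2)²)*(-13) = 73918 + (494 - 13*(-6 + √2)²) = 74412 - 13*(-6 + √2)²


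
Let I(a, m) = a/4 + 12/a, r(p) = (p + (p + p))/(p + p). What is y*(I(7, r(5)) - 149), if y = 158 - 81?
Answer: -44825/4 ≈ -11206.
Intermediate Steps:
r(p) = 3/2 (r(p) = (p + 2*p)/((2*p)) = (3*p)*(1/(2*p)) = 3/2)
y = 77
I(a, m) = 12/a + a/4 (I(a, m) = a*(¼) + 12/a = a/4 + 12/a = 12/a + a/4)
y*(I(7, r(5)) - 149) = 77*((12/7 + (¼)*7) - 149) = 77*((12*(⅐) + 7/4) - 149) = 77*((12/7 + 7/4) - 149) = 77*(97/28 - 149) = 77*(-4075/28) = -44825/4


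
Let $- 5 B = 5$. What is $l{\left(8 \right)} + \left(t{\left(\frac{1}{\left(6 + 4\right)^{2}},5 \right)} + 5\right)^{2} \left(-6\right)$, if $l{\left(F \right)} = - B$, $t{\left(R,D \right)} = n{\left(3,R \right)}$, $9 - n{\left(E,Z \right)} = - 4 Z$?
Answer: $- \frac{738581}{625} \approx -1181.7$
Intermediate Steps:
$B = -1$ ($B = \left(- \frac{1}{5}\right) 5 = -1$)
$n{\left(E,Z \right)} = 9 + 4 Z$ ($n{\left(E,Z \right)} = 9 - - 4 Z = 9 + 4 Z$)
$t{\left(R,D \right)} = 9 + 4 R$
$l{\left(F \right)} = 1$ ($l{\left(F \right)} = \left(-1\right) \left(-1\right) = 1$)
$l{\left(8 \right)} + \left(t{\left(\frac{1}{\left(6 + 4\right)^{2}},5 \right)} + 5\right)^{2} \left(-6\right) = 1 + \left(\left(9 + \frac{4}{\left(6 + 4\right)^{2}}\right) + 5\right)^{2} \left(-6\right) = 1 + \left(\left(9 + \frac{4}{10^{2}}\right) + 5\right)^{2} \left(-6\right) = 1 + \left(\left(9 + \frac{4}{100}\right) + 5\right)^{2} \left(-6\right) = 1 + \left(\left(9 + 4 \cdot \frac{1}{100}\right) + 5\right)^{2} \left(-6\right) = 1 + \left(\left(9 + \frac{1}{25}\right) + 5\right)^{2} \left(-6\right) = 1 + \left(\frac{226}{25} + 5\right)^{2} \left(-6\right) = 1 + \left(\frac{351}{25}\right)^{2} \left(-6\right) = 1 + \frac{123201}{625} \left(-6\right) = 1 - \frac{739206}{625} = - \frac{738581}{625}$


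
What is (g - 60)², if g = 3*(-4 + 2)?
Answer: 4356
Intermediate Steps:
g = -6 (g = 3*(-2) = -6)
(g - 60)² = (-6 - 60)² = (-66)² = 4356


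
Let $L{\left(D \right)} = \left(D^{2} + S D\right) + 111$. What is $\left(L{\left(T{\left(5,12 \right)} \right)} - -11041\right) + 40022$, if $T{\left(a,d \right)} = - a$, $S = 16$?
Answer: $51119$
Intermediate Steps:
$L{\left(D \right)} = 111 + D^{2} + 16 D$ ($L{\left(D \right)} = \left(D^{2} + 16 D\right) + 111 = 111 + D^{2} + 16 D$)
$\left(L{\left(T{\left(5,12 \right)} \right)} - -11041\right) + 40022 = \left(\left(111 + \left(\left(-1\right) 5\right)^{2} + 16 \left(\left(-1\right) 5\right)\right) - -11041\right) + 40022 = \left(\left(111 + \left(-5\right)^{2} + 16 \left(-5\right)\right) + 11041\right) + 40022 = \left(\left(111 + 25 - 80\right) + 11041\right) + 40022 = \left(56 + 11041\right) + 40022 = 11097 + 40022 = 51119$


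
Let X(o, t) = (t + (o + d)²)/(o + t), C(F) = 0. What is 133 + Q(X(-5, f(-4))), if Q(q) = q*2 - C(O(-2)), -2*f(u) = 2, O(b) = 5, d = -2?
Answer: 117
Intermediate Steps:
f(u) = -1 (f(u) = -½*2 = -1)
X(o, t) = (t + (-2 + o)²)/(o + t) (X(o, t) = (t + (o - 2)²)/(o + t) = (t + (-2 + o)²)/(o + t))
Q(q) = 2*q (Q(q) = q*2 - 1*0 = 2*q + 0 = 2*q)
133 + Q(X(-5, f(-4))) = 133 + 2*((-1 + (-2 - 5)²)/(-5 - 1)) = 133 + 2*((-1 + (-7)²)/(-6)) = 133 + 2*(-(-1 + 49)/6) = 133 + 2*(-⅙*48) = 133 + 2*(-8) = 133 - 16 = 117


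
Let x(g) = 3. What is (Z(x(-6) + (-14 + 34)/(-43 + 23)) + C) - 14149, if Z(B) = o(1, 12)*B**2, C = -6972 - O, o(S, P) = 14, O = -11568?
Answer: -9497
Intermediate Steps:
C = 4596 (C = -6972 - 1*(-11568) = -6972 + 11568 = 4596)
Z(B) = 14*B**2
(Z(x(-6) + (-14 + 34)/(-43 + 23)) + C) - 14149 = (14*(3 + (-14 + 34)/(-43 + 23))**2 + 4596) - 14149 = (14*(3 + 20/(-20))**2 + 4596) - 14149 = (14*(3 + 20*(-1/20))**2 + 4596) - 14149 = (14*(3 - 1)**2 + 4596) - 14149 = (14*2**2 + 4596) - 14149 = (14*4 + 4596) - 14149 = (56 + 4596) - 14149 = 4652 - 14149 = -9497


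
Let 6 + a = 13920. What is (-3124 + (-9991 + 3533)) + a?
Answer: 4332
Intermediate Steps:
a = 13914 (a = -6 + 13920 = 13914)
(-3124 + (-9991 + 3533)) + a = (-3124 + (-9991 + 3533)) + 13914 = (-3124 - 6458) + 13914 = -9582 + 13914 = 4332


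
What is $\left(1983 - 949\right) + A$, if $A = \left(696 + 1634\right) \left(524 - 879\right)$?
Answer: $-826116$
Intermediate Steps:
$A = -827150$ ($A = 2330 \left(-355\right) = -827150$)
$\left(1983 - 949\right) + A = \left(1983 - 949\right) - 827150 = 1034 - 827150 = -826116$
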